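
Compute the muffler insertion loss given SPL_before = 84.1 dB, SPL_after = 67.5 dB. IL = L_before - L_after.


Insertion loss = SPL without muffler - SPL with muffler
IL = 84.1 - 67.5 = 16.6 dB


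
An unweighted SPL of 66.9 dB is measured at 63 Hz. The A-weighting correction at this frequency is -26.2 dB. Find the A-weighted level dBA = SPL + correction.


A-weighting table: 63 Hz -> -26.2 dB correction
SPL_A = SPL + correction = 66.9 + (-26.2) = 40.7 dBA


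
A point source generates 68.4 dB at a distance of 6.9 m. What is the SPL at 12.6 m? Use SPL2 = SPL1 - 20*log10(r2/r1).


r2/r1 = 12.6/6.9 = 1.82609
Correction = 20*log10(1.82609) = 5.23044 dB
SPL2 = 68.4 - 5.23044 = 63.17 dB


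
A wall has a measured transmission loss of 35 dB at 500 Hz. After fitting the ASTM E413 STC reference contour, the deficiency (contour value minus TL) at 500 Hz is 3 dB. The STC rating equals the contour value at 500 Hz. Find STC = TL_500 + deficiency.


By ASTM E413, STC = value of the fitted reference contour at 500 Hz.
Contour value at 500 Hz = TL_500 + deficiency = 35 + 3 = 38
STC = 38


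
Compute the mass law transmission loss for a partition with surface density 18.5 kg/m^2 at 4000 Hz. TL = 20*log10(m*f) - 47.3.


m * f = 18.5 * 4000 = 74000
20*log10(74000) = 97.3846 dB
TL = 97.3846 - 47.3 = 50.085 dB


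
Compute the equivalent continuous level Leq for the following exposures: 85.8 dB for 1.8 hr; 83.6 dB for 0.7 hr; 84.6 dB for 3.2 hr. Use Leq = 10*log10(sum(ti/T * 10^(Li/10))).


T_total = 1.8 + 0.7 + 3.2 = 5.7 hr
(1.8/5.7) * 10^(85.8/10) = 1.2006e+08
(0.7/5.7) * 10^(83.6/10) = 2.81335e+07
(3.2/5.7) * 10^(84.6/10) = 1.61911e+08
Sum = 1.2006e+08 + 2.81335e+07 + 1.61911e+08 = 3.10104e+08
Leq = 10*log10(3.10104e+08) = 84.915 dB


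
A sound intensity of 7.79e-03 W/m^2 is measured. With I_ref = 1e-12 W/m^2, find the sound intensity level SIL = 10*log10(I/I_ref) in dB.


I / I_ref = 7.79e-03 / 1e-12 = 7.79e+09
SIL = 10 * log10(7.79e+09) = 98.915 dB


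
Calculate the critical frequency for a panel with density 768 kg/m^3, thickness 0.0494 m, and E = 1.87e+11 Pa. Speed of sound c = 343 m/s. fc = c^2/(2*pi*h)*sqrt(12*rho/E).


12*rho/E = 12*768/1.87e+11 = 4.92834e-08
sqrt(12*rho/E) = sqrt(4.92834e-08) = 0.000221999
c^2/(2*pi*h) = 343^2/(2*pi*0.0494) = 379037
fc = 379037 * 0.000221999 = 84.146 Hz


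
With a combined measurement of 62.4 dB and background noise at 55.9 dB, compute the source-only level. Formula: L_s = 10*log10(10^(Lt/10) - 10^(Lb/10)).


10^(62.4/10) = 1.7378e+06
10^(55.9/10) = 389045
Difference = 1.7378e+06 - 389045 = 1.34876e+06
L_source = 10*log10(1.34876e+06) = 61.299 dB


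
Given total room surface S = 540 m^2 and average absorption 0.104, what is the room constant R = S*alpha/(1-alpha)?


R = 540 * 0.104 / (1 - 0.104) = 62.679 m^2


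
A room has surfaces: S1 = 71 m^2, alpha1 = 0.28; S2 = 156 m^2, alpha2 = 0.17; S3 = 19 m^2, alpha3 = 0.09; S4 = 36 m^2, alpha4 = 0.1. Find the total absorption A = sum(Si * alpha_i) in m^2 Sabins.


71 * 0.28 = 19.88
156 * 0.17 = 26.52
19 * 0.09 = 1.71
36 * 0.1 = 3.6
A_total = 19.88 + 26.52 + 1.71 + 3.6 = 51.71 m^2


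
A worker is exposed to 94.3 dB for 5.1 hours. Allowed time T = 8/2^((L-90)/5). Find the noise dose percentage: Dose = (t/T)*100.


T_allowed = 8 / 2^((94.3 - 90)/5) = 4.40762 hr
Dose = 5.1 / 4.40762 * 100 = 115.71 %


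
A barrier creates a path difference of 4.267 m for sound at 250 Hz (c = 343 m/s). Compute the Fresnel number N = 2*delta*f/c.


N = 2*delta*f/c = 2*delta/lambda, where lambda = c/f
lambda = 343 / 250 = 1.372 m
N = 2 * 4.267 / 1.372 = 6.2201


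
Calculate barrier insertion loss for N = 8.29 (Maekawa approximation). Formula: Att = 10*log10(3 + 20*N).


3 + 20*N = 3 + 20*8.29 = 168.8
Att = 10*log10(168.8) = 22.274 dB


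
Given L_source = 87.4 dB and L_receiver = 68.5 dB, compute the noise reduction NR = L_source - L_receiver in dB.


NR = L_source - L_receiver (difference between source and receiving room levels)
NR = 87.4 - 68.5 = 18.9 dB


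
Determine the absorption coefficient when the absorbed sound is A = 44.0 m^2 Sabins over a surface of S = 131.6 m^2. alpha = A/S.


Absorption coefficient = absorbed power / incident power
alpha = A / S = 44.0 / 131.6 = 0.33435


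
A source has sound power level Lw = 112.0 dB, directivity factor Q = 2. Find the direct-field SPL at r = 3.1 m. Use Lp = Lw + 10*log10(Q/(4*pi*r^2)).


4*pi*r^2 = 4*pi*3.1^2 = 120.763 m^2
Q / (4*pi*r^2) = 2 / 120.763 = 0.0165614
Lp = 112.0 + 10*log10(0.0165614) = 94.191 dB


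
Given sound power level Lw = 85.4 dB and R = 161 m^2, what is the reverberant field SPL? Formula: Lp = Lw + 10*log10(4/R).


4/R = 4/161 = 0.0248447
Lp = 85.4 + 10*log10(0.0248447) = 69.352 dB


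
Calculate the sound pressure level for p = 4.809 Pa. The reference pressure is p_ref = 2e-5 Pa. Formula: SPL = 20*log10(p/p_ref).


p / p_ref = 4.809 / 2e-5 = 240450
SPL = 20 * log10(240450) = 107.62 dB


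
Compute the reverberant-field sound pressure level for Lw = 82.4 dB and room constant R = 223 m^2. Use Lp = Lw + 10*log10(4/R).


4/R = 4/223 = 0.0179372
Lp = 82.4 + 10*log10(0.0179372) = 64.938 dB


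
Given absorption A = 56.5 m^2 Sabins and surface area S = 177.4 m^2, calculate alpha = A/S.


Absorption coefficient = absorbed power / incident power
alpha = A / S = 56.5 / 177.4 = 0.31849


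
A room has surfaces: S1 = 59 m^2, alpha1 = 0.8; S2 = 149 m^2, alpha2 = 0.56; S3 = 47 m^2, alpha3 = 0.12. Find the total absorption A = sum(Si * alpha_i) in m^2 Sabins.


59 * 0.8 = 47.2
149 * 0.56 = 83.44
47 * 0.12 = 5.64
A_total = 47.2 + 83.44 + 5.64 = 136.28 m^2


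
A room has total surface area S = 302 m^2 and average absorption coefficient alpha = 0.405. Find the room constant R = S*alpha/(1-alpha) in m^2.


R = 302 * 0.405 / (1 - 0.405) = 205.56 m^2


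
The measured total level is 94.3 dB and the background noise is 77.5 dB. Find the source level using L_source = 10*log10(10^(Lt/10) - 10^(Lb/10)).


10^(94.3/10) = 2.69153e+09
10^(77.5/10) = 5.62341e+07
Difference = 2.69153e+09 - 5.62341e+07 = 2.6353e+09
L_source = 10*log10(2.6353e+09) = 94.208 dB


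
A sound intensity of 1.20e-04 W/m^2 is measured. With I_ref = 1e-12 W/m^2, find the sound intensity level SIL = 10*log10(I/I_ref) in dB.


I / I_ref = 1.20e-04 / 1e-12 = 1.2e+08
SIL = 10 * log10(1.2e+08) = 80.792 dB


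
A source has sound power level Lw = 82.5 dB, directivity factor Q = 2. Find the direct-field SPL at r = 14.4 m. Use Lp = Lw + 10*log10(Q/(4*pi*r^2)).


4*pi*r^2 = 4*pi*14.4^2 = 2605.76 m^2
Q / (4*pi*r^2) = 2 / 2605.76 = 0.00076753
Lp = 82.5 + 10*log10(0.00076753) = 51.351 dB


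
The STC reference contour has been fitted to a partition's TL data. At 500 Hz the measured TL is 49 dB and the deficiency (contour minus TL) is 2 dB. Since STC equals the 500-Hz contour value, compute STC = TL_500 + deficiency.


By ASTM E413, STC = value of the fitted reference contour at 500 Hz.
Contour value at 500 Hz = TL_500 + deficiency = 49 + 2 = 51
STC = 51


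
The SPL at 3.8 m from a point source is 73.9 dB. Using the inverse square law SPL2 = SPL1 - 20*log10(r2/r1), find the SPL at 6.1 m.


r2/r1 = 6.1/3.8 = 1.60526
Correction = 20*log10(1.60526) = 4.11091 dB
SPL2 = 73.9 - 4.11091 = 69.789 dB


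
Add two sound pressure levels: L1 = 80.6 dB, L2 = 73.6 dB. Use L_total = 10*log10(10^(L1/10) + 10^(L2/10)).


10^(80.6/10) = 1.14815e+08
10^(73.6/10) = 2.29087e+07
Sum = 1.14815e+08 + 2.29087e+07 = 1.37724e+08
L_total = 10*log10(1.37724e+08) = 81.39 dB


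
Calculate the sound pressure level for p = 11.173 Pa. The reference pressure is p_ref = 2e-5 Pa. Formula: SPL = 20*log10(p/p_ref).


p / p_ref = 11.173 / 2e-5 = 558650
SPL = 20 * log10(558650) = 114.94 dB


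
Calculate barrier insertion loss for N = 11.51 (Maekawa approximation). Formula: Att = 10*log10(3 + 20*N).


3 + 20*N = 3 + 20*11.51 = 233.2
Att = 10*log10(233.2) = 23.677 dB


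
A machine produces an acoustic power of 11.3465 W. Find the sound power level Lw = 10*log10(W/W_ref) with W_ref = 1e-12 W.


W / W_ref = 11.3465 / 1e-12 = 1.13465e+13
Lw = 10 * log10(1.13465e+13) = 130.55 dB


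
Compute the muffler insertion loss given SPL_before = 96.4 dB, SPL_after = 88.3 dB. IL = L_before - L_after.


Insertion loss = SPL without muffler - SPL with muffler
IL = 96.4 - 88.3 = 8.1 dB


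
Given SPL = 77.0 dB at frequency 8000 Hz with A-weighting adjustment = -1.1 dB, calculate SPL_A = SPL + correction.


A-weighting table: 8000 Hz -> -1.1 dB correction
SPL_A = SPL + correction = 77.0 + (-1.1) = 75.9 dBA


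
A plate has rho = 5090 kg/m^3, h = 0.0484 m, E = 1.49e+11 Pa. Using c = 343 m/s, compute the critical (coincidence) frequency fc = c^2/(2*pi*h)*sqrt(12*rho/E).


12*rho/E = 12*5090/1.49e+11 = 4.09933e-07
sqrt(12*rho/E) = sqrt(4.09933e-07) = 0.00064026
c^2/(2*pi*h) = 343^2/(2*pi*0.0484) = 386868
fc = 386868 * 0.00064026 = 247.7 Hz


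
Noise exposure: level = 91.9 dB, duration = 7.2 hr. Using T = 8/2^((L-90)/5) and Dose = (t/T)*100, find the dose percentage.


T_allowed = 8 / 2^((91.9 - 90)/5) = 6.1475 hr
Dose = 7.2 / 6.1475 * 100 = 117.12 %


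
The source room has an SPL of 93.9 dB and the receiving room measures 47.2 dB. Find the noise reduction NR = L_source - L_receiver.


NR = L_source - L_receiver (difference between source and receiving room levels)
NR = 93.9 - 47.2 = 46.7 dB


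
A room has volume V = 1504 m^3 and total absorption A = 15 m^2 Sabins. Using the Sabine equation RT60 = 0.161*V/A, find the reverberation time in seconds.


RT60 = 0.161 * 1504 / 15 = 16.143 s


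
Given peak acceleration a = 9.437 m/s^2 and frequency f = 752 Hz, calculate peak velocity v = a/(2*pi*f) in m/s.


omega = 2*pi*f = 2*pi*752 = 4724.96 rad/s
v = a / omega = 9.437 / 4724.96 = 0.0019973 m/s


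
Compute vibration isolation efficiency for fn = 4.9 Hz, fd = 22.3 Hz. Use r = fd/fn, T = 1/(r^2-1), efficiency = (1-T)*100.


r = 22.3 / 4.9 = 4.55102
r^2 - 1 = 4.55102^2 - 1 = 19.7118
T = 1/19.7118 = 0.050731
Efficiency = (1 - 0.050731)*100 = 94.927 %


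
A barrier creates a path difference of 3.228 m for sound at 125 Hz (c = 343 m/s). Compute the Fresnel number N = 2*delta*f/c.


N = 2*delta*f/c = 2*delta/lambda, where lambda = c/f
lambda = 343 / 125 = 2.744 m
N = 2 * 3.228 / 2.744 = 2.3528


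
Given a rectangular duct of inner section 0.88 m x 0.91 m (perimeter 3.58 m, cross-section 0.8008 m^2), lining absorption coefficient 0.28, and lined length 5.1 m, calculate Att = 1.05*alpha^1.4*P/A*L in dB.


alpha^1.4 = 0.28^1.4 = 0.168276
Attenuation rate = 1.05 * alpha^1.4 * P / A
= 1.05 * 0.168276 * 3.58 / 0.8008 = 0.789897 dB/m
Total Att = 0.789897 * 5.1 = 4.0285 dB


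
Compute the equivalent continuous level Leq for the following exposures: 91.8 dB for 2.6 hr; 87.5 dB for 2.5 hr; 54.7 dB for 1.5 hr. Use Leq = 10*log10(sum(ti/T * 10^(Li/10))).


T_total = 2.6 + 2.5 + 1.5 = 6.6 hr
(2.6/6.6) * 10^(91.8/10) = 5.96251e+08
(2.5/6.6) * 10^(87.5/10) = 2.13008e+08
(1.5/6.6) * 10^(54.7/10) = 67072.9
Sum = 5.96251e+08 + 2.13008e+08 + 67072.9 = 8.09326e+08
Leq = 10*log10(8.09326e+08) = 89.081 dB


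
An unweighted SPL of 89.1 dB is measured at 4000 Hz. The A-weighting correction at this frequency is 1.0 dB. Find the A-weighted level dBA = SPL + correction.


A-weighting table: 4000 Hz -> 1.0 dB correction
SPL_A = SPL + correction = 89.1 + (1.0) = 90.1 dBA


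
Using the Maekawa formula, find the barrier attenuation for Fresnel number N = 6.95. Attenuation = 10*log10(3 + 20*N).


3 + 20*N = 3 + 20*6.95 = 142
Att = 10*log10(142) = 21.523 dB


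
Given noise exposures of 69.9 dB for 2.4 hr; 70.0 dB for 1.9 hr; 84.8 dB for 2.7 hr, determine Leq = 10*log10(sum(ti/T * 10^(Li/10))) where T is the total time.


T_total = 2.4 + 1.9 + 2.7 = 7.0 hr
(2.4/7.0) * 10^(69.9/10) = 3.35053e+06
(1.9/7.0) * 10^(70.0/10) = 2.71429e+06
(2.7/7.0) * 10^(84.8/10) = 1.16484e+08
Sum = 3.35053e+06 + 2.71429e+06 + 1.16484e+08 = 1.22549e+08
Leq = 10*log10(1.22549e+08) = 80.883 dB


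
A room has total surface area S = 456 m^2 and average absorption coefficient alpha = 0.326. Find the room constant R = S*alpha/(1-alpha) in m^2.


R = 456 * 0.326 / (1 - 0.326) = 220.56 m^2


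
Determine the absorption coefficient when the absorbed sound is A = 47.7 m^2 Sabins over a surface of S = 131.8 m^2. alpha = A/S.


Absorption coefficient = absorbed power / incident power
alpha = A / S = 47.7 / 131.8 = 0.36191


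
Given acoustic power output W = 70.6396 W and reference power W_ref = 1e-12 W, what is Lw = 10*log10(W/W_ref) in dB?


W / W_ref = 70.6396 / 1e-12 = 7.06396e+13
Lw = 10 * log10(7.06396e+13) = 138.49 dB


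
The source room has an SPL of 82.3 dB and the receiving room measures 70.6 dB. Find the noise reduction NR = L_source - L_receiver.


NR = L_source - L_receiver (difference between source and receiving room levels)
NR = 82.3 - 70.6 = 11.7 dB


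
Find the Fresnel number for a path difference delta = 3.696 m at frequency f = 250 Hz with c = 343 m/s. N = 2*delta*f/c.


N = 2*delta*f/c = 2*delta/lambda, where lambda = c/f
lambda = 343 / 250 = 1.372 m
N = 2 * 3.696 / 1.372 = 5.3878


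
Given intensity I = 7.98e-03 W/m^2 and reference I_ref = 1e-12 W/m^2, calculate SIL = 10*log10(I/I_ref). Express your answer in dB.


I / I_ref = 7.98e-03 / 1e-12 = 7.98e+09
SIL = 10 * log10(7.98e+09) = 99.02 dB


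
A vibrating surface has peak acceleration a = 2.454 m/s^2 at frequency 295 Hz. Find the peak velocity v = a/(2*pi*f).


omega = 2*pi*f = 2*pi*295 = 1853.54 rad/s
v = a / omega = 2.454 / 1853.54 = 0.001324 m/s


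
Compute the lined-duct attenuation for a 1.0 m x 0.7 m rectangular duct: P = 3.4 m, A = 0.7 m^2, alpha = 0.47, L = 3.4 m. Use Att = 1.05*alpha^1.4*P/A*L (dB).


alpha^1.4 = 0.47^1.4 = 0.347486
Attenuation rate = 1.05 * alpha^1.4 * P / A
= 1.05 * 0.347486 * 3.4 / 0.7 = 1.77218 dB/m
Total Att = 1.77218 * 3.4 = 6.0254 dB


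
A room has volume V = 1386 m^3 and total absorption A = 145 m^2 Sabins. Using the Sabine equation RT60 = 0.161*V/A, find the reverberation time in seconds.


RT60 = 0.161 * 1386 / 145 = 1.5389 s


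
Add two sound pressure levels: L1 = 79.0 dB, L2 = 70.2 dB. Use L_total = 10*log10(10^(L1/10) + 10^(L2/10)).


10^(79.0/10) = 7.94328e+07
10^(70.2/10) = 1.04713e+07
Sum = 7.94328e+07 + 1.04713e+07 = 8.99041e+07
L_total = 10*log10(8.99041e+07) = 79.538 dB


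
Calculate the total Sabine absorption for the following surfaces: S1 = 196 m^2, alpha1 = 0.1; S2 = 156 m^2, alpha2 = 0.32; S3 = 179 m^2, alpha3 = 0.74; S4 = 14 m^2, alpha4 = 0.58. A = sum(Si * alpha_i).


196 * 0.1 = 19.6
156 * 0.32 = 49.92
179 * 0.74 = 132.46
14 * 0.58 = 8.12
A_total = 19.6 + 49.92 + 132.46 + 8.12 = 210.1 m^2


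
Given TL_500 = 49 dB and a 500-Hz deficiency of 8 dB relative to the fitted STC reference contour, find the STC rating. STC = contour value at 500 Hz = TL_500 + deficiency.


By ASTM E413, STC = value of the fitted reference contour at 500 Hz.
Contour value at 500 Hz = TL_500 + deficiency = 49 + 8 = 57
STC = 57


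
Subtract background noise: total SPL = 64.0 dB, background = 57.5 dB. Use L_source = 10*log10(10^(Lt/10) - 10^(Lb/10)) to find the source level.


10^(64.0/10) = 2.51189e+06
10^(57.5/10) = 562341
Difference = 2.51189e+06 - 562341 = 1.94955e+06
L_source = 10*log10(1.94955e+06) = 62.899 dB


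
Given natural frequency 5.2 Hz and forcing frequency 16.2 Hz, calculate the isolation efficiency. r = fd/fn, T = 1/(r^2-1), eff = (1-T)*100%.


r = 16.2 / 5.2 = 3.11538
r^2 - 1 = 3.11538^2 - 1 = 8.70559
T = 1/8.70559 = 0.114869
Efficiency = (1 - 0.114869)*100 = 88.513 %


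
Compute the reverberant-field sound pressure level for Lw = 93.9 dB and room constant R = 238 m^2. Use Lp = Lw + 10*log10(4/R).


4/R = 4/238 = 0.0168067
Lp = 93.9 + 10*log10(0.0168067) = 76.155 dB


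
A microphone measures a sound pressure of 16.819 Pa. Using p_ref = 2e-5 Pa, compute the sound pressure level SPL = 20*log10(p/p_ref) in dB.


p / p_ref = 16.819 / 2e-5 = 840950
SPL = 20 * log10(840950) = 118.5 dB


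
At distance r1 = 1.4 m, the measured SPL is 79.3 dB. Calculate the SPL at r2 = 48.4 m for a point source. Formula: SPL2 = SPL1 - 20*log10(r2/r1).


r2/r1 = 48.4/1.4 = 34.5714
Correction = 20*log10(34.5714) = 30.7743 dB
SPL2 = 79.3 - 30.7743 = 48.526 dB


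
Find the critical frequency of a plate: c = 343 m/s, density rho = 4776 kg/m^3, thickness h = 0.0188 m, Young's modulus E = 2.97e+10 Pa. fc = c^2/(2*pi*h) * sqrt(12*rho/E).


12*rho/E = 12*4776/2.97e+10 = 1.9297e-06
sqrt(12*rho/E) = sqrt(1.9297e-06) = 0.00138914
c^2/(2*pi*h) = 343^2/(2*pi*0.0188) = 995980
fc = 995980 * 0.00138914 = 1383.6 Hz


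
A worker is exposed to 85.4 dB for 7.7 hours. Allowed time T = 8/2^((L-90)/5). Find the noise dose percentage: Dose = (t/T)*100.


T_allowed = 8 / 2^((85.4 - 90)/5) = 15.1369 hr
Dose = 7.7 / 15.1369 * 100 = 50.869 %


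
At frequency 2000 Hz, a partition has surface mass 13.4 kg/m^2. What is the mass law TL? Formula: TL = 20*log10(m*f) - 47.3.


m * f = 13.4 * 2000 = 26800
20*log10(26800) = 88.5627 dB
TL = 88.5627 - 47.3 = 41.263 dB


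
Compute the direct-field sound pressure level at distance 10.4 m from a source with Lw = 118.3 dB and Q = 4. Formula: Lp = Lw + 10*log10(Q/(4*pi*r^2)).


4*pi*r^2 = 4*pi*10.4^2 = 1359.18 m^2
Q / (4*pi*r^2) = 4 / 1359.18 = 0.00294295
Lp = 118.3 + 10*log10(0.00294295) = 92.988 dB


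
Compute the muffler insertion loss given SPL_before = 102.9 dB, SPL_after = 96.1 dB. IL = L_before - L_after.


Insertion loss = SPL without muffler - SPL with muffler
IL = 102.9 - 96.1 = 6.8 dB


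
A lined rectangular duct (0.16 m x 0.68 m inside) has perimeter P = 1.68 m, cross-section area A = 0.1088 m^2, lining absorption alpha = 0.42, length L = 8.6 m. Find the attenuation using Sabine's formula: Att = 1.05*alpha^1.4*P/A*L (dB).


alpha^1.4 = 0.42^1.4 = 0.296858
Attenuation rate = 1.05 * alpha^1.4 * P / A
= 1.05 * 0.296858 * 1.68 / 0.1088 = 4.81303 dB/m
Total Att = 4.81303 * 8.6 = 41.392 dB


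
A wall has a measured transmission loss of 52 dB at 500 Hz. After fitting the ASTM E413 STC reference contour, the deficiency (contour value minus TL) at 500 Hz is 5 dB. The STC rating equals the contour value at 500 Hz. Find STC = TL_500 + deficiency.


By ASTM E413, STC = value of the fitted reference contour at 500 Hz.
Contour value at 500 Hz = TL_500 + deficiency = 52 + 5 = 57
STC = 57


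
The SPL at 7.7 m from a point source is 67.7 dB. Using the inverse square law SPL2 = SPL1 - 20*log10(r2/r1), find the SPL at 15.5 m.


r2/r1 = 15.5/7.7 = 2.01299
Correction = 20*log10(2.01299) = 6.07683 dB
SPL2 = 67.7 - 6.07683 = 61.623 dB


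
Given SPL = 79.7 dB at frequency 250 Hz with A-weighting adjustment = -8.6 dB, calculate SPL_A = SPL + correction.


A-weighting table: 250 Hz -> -8.6 dB correction
SPL_A = SPL + correction = 79.7 + (-8.6) = 71.1 dBA


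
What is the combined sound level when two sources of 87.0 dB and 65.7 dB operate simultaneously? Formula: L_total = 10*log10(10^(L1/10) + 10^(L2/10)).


10^(87.0/10) = 5.01187e+08
10^(65.7/10) = 3.71535e+06
Sum = 5.01187e+08 + 3.71535e+06 = 5.04902e+08
L_total = 10*log10(5.04902e+08) = 87.032 dB


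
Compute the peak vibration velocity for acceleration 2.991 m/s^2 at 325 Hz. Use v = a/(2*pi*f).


omega = 2*pi*f = 2*pi*325 = 2042.04 rad/s
v = a / omega = 2.991 / 2042.04 = 0.0014647 m/s


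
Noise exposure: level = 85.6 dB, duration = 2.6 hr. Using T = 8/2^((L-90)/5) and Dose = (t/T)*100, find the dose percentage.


T_allowed = 8 / 2^((85.6 - 90)/5) = 14.723 hr
Dose = 2.6 / 14.723 * 100 = 17.659 %


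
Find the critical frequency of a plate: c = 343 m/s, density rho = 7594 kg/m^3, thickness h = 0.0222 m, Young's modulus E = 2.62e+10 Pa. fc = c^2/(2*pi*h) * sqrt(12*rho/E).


12*rho/E = 12*7594/2.62e+10 = 3.47817e-06
sqrt(12*rho/E) = sqrt(3.47817e-06) = 0.00186499
c^2/(2*pi*h) = 343^2/(2*pi*0.0222) = 843442
fc = 843442 * 0.00186499 = 1573 Hz


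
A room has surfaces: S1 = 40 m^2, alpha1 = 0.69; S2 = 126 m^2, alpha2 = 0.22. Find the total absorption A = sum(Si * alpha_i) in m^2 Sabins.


40 * 0.69 = 27.6
126 * 0.22 = 27.72
A_total = 27.6 + 27.72 = 55.32 m^2


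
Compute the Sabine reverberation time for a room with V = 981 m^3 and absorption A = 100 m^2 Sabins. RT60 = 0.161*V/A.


RT60 = 0.161 * 981 / 100 = 1.5794 s


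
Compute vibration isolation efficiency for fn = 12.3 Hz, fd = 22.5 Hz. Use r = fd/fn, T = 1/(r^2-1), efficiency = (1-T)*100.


r = 22.5 / 12.3 = 1.82927
r^2 - 1 = 1.82927^2 - 1 = 2.34623
T = 1/2.34623 = 0.426216
Efficiency = (1 - 0.426216)*100 = 57.378 %


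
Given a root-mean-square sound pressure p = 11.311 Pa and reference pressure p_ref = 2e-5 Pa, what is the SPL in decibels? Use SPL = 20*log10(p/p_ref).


p / p_ref = 11.311 / 2e-5 = 565550
SPL = 20 * log10(565550) = 115.05 dB


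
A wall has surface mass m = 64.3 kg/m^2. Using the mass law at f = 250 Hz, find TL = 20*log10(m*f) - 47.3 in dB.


m * f = 64.3 * 250 = 16075
20*log10(16075) = 84.123 dB
TL = 84.123 - 47.3 = 36.823 dB


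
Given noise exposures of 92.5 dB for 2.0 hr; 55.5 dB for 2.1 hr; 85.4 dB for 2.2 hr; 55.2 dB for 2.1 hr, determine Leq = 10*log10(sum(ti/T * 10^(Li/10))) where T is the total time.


T_total = 2.0 + 2.1 + 2.2 + 2.1 = 8.4 hr
(2.0/8.4) * 10^(92.5/10) = 4.234e+08
(2.1/8.4) * 10^(55.5/10) = 88703.3
(2.2/8.4) * 10^(85.4/10) = 9.0812e+07
(2.1/8.4) * 10^(55.2/10) = 82782.8
Sum = 4.234e+08 + 88703.3 + 9.0812e+07 + 82782.8 = 5.14383e+08
Leq = 10*log10(5.14383e+08) = 87.113 dB


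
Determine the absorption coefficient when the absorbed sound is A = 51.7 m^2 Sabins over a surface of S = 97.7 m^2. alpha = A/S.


Absorption coefficient = absorbed power / incident power
alpha = A / S = 51.7 / 97.7 = 0.52917


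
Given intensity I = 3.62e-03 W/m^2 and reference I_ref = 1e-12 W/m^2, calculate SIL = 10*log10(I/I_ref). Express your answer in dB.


I / I_ref = 3.62e-03 / 1e-12 = 3.62e+09
SIL = 10 * log10(3.62e+09) = 95.587 dB


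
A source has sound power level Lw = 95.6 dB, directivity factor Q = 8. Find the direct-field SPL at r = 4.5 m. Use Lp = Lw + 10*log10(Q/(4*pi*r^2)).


4*pi*r^2 = 4*pi*4.5^2 = 254.469 m^2
Q / (4*pi*r^2) = 8 / 254.469 = 0.031438
Lp = 95.6 + 10*log10(0.031438) = 80.575 dB


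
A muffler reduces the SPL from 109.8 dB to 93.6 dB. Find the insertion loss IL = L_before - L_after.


Insertion loss = SPL without muffler - SPL with muffler
IL = 109.8 - 93.6 = 16.2 dB


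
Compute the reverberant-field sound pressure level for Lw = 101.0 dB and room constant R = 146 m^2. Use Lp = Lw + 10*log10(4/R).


4/R = 4/146 = 0.0273973
Lp = 101.0 + 10*log10(0.0273973) = 85.377 dB


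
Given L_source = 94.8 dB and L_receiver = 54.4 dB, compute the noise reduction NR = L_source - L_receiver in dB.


NR = L_source - L_receiver (difference between source and receiving room levels)
NR = 94.8 - 54.4 = 40.4 dB


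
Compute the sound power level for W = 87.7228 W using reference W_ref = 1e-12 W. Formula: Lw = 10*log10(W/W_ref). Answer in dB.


W / W_ref = 87.7228 / 1e-12 = 8.77228e+13
Lw = 10 * log10(8.77228e+13) = 139.43 dB


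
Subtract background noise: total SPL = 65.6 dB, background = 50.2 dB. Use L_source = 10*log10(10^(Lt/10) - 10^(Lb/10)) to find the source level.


10^(65.6/10) = 3.63078e+06
10^(50.2/10) = 104713
Difference = 3.63078e+06 - 104713 = 3.52607e+06
L_source = 10*log10(3.52607e+06) = 65.473 dB


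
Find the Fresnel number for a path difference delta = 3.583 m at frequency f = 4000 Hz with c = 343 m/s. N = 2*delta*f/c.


N = 2*delta*f/c = 2*delta/lambda, where lambda = c/f
lambda = 343 / 4000 = 0.08575 m
N = 2 * 3.583 / 0.08575 = 83.569


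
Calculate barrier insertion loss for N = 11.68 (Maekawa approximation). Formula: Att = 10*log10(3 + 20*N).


3 + 20*N = 3 + 20*11.68 = 236.6
Att = 10*log10(236.6) = 23.74 dB


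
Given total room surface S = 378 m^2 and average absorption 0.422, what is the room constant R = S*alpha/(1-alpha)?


R = 378 * 0.422 / (1 - 0.422) = 275.98 m^2


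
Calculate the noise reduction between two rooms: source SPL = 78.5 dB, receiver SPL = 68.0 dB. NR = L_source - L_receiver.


NR = L_source - L_receiver (difference between source and receiving room levels)
NR = 78.5 - 68.0 = 10.5 dB


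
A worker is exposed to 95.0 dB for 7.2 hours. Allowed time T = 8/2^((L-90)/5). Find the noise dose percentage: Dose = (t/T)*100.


T_allowed = 8 / 2^((95.0 - 90)/5) = 4 hr
Dose = 7.2 / 4 * 100 = 180 %


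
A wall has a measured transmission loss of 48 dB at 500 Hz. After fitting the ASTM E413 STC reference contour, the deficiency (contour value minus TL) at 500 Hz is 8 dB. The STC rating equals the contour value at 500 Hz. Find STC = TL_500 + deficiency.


By ASTM E413, STC = value of the fitted reference contour at 500 Hz.
Contour value at 500 Hz = TL_500 + deficiency = 48 + 8 = 56
STC = 56


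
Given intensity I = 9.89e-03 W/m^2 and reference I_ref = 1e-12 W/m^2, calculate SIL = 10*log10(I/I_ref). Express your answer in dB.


I / I_ref = 9.89e-03 / 1e-12 = 9.89e+09
SIL = 10 * log10(9.89e+09) = 99.952 dB


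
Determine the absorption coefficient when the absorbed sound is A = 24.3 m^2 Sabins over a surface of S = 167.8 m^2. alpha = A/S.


Absorption coefficient = absorbed power / incident power
alpha = A / S = 24.3 / 167.8 = 0.14482


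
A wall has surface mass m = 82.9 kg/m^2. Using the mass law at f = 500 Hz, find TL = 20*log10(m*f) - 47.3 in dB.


m * f = 82.9 * 500 = 41450
20*log10(41450) = 92.3505 dB
TL = 92.3505 - 47.3 = 45.05 dB


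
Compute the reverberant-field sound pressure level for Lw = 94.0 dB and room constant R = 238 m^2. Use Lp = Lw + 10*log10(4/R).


4/R = 4/238 = 0.0168067
Lp = 94.0 + 10*log10(0.0168067) = 76.255 dB


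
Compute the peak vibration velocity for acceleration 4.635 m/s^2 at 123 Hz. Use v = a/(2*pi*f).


omega = 2*pi*f = 2*pi*123 = 772.832 rad/s
v = a / omega = 4.635 / 772.832 = 0.0059974 m/s


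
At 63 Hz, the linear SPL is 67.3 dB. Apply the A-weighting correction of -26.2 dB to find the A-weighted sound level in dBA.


A-weighting table: 63 Hz -> -26.2 dB correction
SPL_A = SPL + correction = 67.3 + (-26.2) = 41.1 dBA


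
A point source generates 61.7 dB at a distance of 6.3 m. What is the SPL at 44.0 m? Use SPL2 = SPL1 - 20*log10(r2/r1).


r2/r1 = 44.0/6.3 = 6.98413
Correction = 20*log10(6.98413) = 16.8822 dB
SPL2 = 61.7 - 16.8822 = 44.818 dB


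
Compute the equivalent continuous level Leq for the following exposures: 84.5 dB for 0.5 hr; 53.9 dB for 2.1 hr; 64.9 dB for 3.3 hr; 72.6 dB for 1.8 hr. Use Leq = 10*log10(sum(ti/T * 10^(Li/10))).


T_total = 0.5 + 2.1 + 3.3 + 1.8 = 7.7 hr
(0.5/7.7) * 10^(84.5/10) = 1.83012e+07
(2.1/7.7) * 10^(53.9/10) = 66946.6
(3.3/7.7) * 10^(64.9/10) = 1.32441e+06
(1.8/7.7) * 10^(72.6/10) = 4.25385e+06
Sum = 1.83012e+07 + 66946.6 + 1.32441e+06 + 4.25385e+06 = 2.39464e+07
Leq = 10*log10(2.39464e+07) = 73.792 dB


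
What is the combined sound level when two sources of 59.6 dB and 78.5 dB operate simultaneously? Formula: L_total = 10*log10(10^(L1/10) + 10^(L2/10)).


10^(59.6/10) = 912011
10^(78.5/10) = 7.07946e+07
Sum = 912011 + 7.07946e+07 = 7.17066e+07
L_total = 10*log10(7.17066e+07) = 78.556 dB


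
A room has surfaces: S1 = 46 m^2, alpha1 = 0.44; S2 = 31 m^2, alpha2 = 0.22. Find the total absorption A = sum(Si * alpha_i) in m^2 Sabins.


46 * 0.44 = 20.24
31 * 0.22 = 6.82
A_total = 20.24 + 6.82 = 27.06 m^2


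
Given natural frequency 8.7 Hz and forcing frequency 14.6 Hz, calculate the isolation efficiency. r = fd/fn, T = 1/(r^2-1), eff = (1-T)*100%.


r = 14.6 / 8.7 = 1.67816
r^2 - 1 = 1.67816^2 - 1 = 1.81622
T = 1/1.81622 = 0.550594
Efficiency = (1 - 0.550594)*100 = 44.941 %


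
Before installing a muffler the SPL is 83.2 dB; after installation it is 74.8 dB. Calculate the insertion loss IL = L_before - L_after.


Insertion loss = SPL without muffler - SPL with muffler
IL = 83.2 - 74.8 = 8.4 dB


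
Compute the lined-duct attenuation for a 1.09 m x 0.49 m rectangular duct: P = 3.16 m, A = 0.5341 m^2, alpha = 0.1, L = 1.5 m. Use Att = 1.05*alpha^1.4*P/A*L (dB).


alpha^1.4 = 0.1^1.4 = 0.0398107
Attenuation rate = 1.05 * alpha^1.4 * P / A
= 1.05 * 0.0398107 * 3.16 / 0.5341 = 0.247317 dB/m
Total Att = 0.247317 * 1.5 = 0.37098 dB


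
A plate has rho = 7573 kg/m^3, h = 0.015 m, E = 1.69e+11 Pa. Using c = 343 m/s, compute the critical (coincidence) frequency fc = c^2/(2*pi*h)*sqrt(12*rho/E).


12*rho/E = 12*7573/1.69e+11 = 5.37728e-07
sqrt(12*rho/E) = sqrt(5.37728e-07) = 0.000733299
c^2/(2*pi*h) = 343^2/(2*pi*0.015) = 1.24829e+06
fc = 1.24829e+06 * 0.000733299 = 915.37 Hz


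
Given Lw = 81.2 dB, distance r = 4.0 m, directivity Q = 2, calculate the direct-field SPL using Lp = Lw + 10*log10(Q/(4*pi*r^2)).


4*pi*r^2 = 4*pi*4.0^2 = 201.062 m^2
Q / (4*pi*r^2) = 2 / 201.062 = 0.00994718
Lp = 81.2 + 10*log10(0.00994718) = 61.177 dB


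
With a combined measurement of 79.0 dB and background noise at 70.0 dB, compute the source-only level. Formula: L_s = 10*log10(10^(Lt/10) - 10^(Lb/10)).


10^(79.0/10) = 7.94328e+07
10^(70.0/10) = 1e+07
Difference = 7.94328e+07 - 1e+07 = 6.94328e+07
L_source = 10*log10(6.94328e+07) = 78.416 dB


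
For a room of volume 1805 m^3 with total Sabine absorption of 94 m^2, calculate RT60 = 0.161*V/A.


RT60 = 0.161 * 1805 / 94 = 3.0915 s


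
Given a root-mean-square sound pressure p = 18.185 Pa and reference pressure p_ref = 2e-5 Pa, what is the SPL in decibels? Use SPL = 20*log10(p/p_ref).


p / p_ref = 18.185 / 2e-5 = 909250
SPL = 20 * log10(909250) = 119.17 dB


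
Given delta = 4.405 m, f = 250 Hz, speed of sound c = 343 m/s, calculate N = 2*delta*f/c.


N = 2*delta*f/c = 2*delta/lambda, where lambda = c/f
lambda = 343 / 250 = 1.372 m
N = 2 * 4.405 / 1.372 = 6.4213


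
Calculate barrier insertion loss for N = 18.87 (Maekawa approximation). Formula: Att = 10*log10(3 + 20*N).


3 + 20*N = 3 + 20*18.87 = 380.4
Att = 10*log10(380.4) = 25.802 dB


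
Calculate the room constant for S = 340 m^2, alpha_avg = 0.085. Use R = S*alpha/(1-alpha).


R = 340 * 0.085 / (1 - 0.085) = 31.585 m^2


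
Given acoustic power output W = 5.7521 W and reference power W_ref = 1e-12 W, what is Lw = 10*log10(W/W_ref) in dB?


W / W_ref = 5.7521 / 1e-12 = 5.7521e+12
Lw = 10 * log10(5.7521e+12) = 127.6 dB


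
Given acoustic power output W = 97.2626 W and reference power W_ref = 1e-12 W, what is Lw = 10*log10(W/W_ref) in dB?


W / W_ref = 97.2626 / 1e-12 = 9.72626e+13
Lw = 10 * log10(9.72626e+13) = 139.88 dB


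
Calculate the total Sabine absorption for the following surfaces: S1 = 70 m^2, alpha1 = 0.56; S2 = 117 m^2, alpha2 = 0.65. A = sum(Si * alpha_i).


70 * 0.56 = 39.2
117 * 0.65 = 76.05
A_total = 39.2 + 76.05 = 115.25 m^2


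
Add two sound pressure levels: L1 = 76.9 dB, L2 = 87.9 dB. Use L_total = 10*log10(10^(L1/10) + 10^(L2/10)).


10^(76.9/10) = 4.89779e+07
10^(87.9/10) = 6.16595e+08
Sum = 4.89779e+07 + 6.16595e+08 = 6.65573e+08
L_total = 10*log10(6.65573e+08) = 88.232 dB


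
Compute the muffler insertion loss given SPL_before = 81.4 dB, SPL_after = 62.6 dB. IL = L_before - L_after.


Insertion loss = SPL without muffler - SPL with muffler
IL = 81.4 - 62.6 = 18.8 dB


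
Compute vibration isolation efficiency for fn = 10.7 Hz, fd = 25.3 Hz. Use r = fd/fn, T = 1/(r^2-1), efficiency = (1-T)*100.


r = 25.3 / 10.7 = 2.36449
r^2 - 1 = 2.36449^2 - 1 = 4.59081
T = 1/4.59081 = 0.217826
Efficiency = (1 - 0.217826)*100 = 78.217 %


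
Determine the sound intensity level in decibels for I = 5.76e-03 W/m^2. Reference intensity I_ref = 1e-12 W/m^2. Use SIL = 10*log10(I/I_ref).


I / I_ref = 5.76e-03 / 1e-12 = 5.76e+09
SIL = 10 * log10(5.76e+09) = 97.604 dB


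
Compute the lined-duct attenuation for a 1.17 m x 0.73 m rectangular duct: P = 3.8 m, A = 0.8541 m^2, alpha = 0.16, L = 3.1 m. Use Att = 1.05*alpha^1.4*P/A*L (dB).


alpha^1.4 = 0.16^1.4 = 0.076872
Attenuation rate = 1.05 * alpha^1.4 * P / A
= 1.05 * 0.076872 * 3.8 / 0.8541 = 0.359114 dB/m
Total Att = 0.359114 * 3.1 = 1.1133 dB


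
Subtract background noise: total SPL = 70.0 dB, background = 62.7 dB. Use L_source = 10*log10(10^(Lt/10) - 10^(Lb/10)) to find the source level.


10^(70.0/10) = 1e+07
10^(62.7/10) = 1.86209e+06
Difference = 1e+07 - 1.86209e+06 = 8.13791e+06
L_source = 10*log10(8.13791e+06) = 69.105 dB


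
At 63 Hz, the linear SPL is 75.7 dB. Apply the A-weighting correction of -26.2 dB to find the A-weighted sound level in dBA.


A-weighting table: 63 Hz -> -26.2 dB correction
SPL_A = SPL + correction = 75.7 + (-26.2) = 49.5 dBA


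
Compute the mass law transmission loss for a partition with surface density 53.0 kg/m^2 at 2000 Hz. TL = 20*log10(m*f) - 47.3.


m * f = 53.0 * 2000 = 106000
20*log10(106000) = 100.506 dB
TL = 100.506 - 47.3 = 53.206 dB


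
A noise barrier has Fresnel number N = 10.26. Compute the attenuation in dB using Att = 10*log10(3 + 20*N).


3 + 20*N = 3 + 20*10.26 = 208.2
Att = 10*log10(208.2) = 23.185 dB


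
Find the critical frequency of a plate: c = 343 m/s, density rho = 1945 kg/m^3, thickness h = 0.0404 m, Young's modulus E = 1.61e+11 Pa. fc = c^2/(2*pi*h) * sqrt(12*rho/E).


12*rho/E = 12*1945/1.61e+11 = 1.44969e-07
sqrt(12*rho/E) = sqrt(1.44969e-07) = 0.000380748
c^2/(2*pi*h) = 343^2/(2*pi*0.0404) = 463476
fc = 463476 * 0.000380748 = 176.47 Hz


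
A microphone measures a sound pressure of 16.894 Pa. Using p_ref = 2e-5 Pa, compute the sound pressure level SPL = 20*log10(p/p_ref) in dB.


p / p_ref = 16.894 / 2e-5 = 844700
SPL = 20 * log10(844700) = 118.53 dB


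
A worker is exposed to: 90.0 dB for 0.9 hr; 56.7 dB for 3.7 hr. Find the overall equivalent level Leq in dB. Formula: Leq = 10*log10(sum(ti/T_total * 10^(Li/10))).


T_total = 0.9 + 3.7 = 4.6 hr
(0.9/4.6) * 10^(90.0/10) = 1.95652e+08
(3.7/4.6) * 10^(56.7/10) = 376222
Sum = 1.95652e+08 + 376222 = 1.96028e+08
Leq = 10*log10(1.96028e+08) = 82.923 dB


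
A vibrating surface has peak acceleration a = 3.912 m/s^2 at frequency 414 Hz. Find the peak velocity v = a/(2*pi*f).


omega = 2*pi*f = 2*pi*414 = 2601.24 rad/s
v = a / omega = 3.912 / 2601.24 = 0.0015039 m/s


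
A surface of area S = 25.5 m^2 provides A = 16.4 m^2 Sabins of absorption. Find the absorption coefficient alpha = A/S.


Absorption coefficient = absorbed power / incident power
alpha = A / S = 16.4 / 25.5 = 0.64314


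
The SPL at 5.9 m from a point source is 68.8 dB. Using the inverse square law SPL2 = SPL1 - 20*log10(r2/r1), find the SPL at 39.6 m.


r2/r1 = 39.6/5.9 = 6.71186
Correction = 20*log10(6.71186) = 16.5369 dB
SPL2 = 68.8 - 16.5369 = 52.263 dB


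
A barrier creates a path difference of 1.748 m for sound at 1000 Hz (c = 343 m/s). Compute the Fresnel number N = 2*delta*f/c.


N = 2*delta*f/c = 2*delta/lambda, where lambda = c/f
lambda = 343 / 1000 = 0.343 m
N = 2 * 1.748 / 0.343 = 10.192


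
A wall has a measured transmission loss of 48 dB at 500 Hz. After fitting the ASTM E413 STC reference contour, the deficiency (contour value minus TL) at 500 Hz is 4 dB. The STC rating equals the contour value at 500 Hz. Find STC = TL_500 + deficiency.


By ASTM E413, STC = value of the fitted reference contour at 500 Hz.
Contour value at 500 Hz = TL_500 + deficiency = 48 + 4 = 52
STC = 52


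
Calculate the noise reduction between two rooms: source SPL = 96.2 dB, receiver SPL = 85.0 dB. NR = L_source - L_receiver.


NR = L_source - L_receiver (difference between source and receiving room levels)
NR = 96.2 - 85.0 = 11.2 dB


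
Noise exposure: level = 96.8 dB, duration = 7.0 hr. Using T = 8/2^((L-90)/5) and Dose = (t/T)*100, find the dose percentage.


T_allowed = 8 / 2^((96.8 - 90)/5) = 3.11666 hr
Dose = 7.0 / 3.11666 * 100 = 224.6 %


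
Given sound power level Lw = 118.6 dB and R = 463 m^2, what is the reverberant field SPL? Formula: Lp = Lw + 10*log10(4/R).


4/R = 4/463 = 0.00863931
Lp = 118.6 + 10*log10(0.00863931) = 97.965 dB


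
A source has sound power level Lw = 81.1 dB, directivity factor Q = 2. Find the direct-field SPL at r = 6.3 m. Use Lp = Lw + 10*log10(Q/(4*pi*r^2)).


4*pi*r^2 = 4*pi*6.3^2 = 498.759 m^2
Q / (4*pi*r^2) = 2 / 498.759 = 0.00400995
Lp = 81.1 + 10*log10(0.00400995) = 57.131 dB


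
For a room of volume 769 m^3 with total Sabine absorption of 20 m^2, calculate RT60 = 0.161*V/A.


RT60 = 0.161 * 769 / 20 = 6.1905 s


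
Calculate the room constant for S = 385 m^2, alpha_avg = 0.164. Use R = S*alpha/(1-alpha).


R = 385 * 0.164 / (1 - 0.164) = 75.526 m^2


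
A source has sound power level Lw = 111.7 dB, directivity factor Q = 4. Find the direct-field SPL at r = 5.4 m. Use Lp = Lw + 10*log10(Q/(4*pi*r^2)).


4*pi*r^2 = 4*pi*5.4^2 = 366.435 m^2
Q / (4*pi*r^2) = 4 / 366.435 = 0.010916
Lp = 111.7 + 10*log10(0.010916) = 92.081 dB


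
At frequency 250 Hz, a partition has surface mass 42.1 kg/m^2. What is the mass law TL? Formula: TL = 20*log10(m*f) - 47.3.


m * f = 42.1 * 250 = 10525
20*log10(10525) = 80.4444 dB
TL = 80.4444 - 47.3 = 33.144 dB


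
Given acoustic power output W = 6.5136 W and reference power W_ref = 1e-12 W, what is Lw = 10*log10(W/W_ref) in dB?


W / W_ref = 6.5136 / 1e-12 = 6.5136e+12
Lw = 10 * log10(6.5136e+12) = 128.14 dB


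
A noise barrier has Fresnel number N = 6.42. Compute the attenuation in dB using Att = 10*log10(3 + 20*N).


3 + 20*N = 3 + 20*6.42 = 131.4
Att = 10*log10(131.4) = 21.186 dB


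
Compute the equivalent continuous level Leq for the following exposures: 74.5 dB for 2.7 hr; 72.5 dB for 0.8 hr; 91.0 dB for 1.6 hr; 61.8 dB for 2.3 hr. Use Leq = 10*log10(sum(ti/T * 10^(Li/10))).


T_total = 2.7 + 0.8 + 1.6 + 2.3 = 7.4 hr
(2.7/7.4) * 10^(74.5/10) = 1.02833e+07
(0.8/7.4) * 10^(72.5/10) = 1.92246e+06
(1.6/7.4) * 10^(91.0/10) = 2.722e+08
(2.3/7.4) * 10^(61.8/10) = 470431
Sum = 1.02833e+07 + 1.92246e+06 + 2.722e+08 + 470431 = 2.84876e+08
Leq = 10*log10(2.84876e+08) = 84.547 dB


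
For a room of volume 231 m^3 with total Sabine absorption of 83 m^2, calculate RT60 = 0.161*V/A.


RT60 = 0.161 * 231 / 83 = 0.44808 s


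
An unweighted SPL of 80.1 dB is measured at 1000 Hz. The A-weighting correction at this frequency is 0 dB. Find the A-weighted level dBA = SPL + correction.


A-weighting table: 1000 Hz -> 0 dB correction
SPL_A = SPL + correction = 80.1 + (0) = 80.1 dBA


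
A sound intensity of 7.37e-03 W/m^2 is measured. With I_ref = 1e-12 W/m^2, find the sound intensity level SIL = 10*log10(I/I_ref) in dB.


I / I_ref = 7.37e-03 / 1e-12 = 7.37e+09
SIL = 10 * log10(7.37e+09) = 98.675 dB


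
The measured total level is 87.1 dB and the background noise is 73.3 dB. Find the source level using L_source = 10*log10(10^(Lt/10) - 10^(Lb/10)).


10^(87.1/10) = 5.12861e+08
10^(73.3/10) = 2.13796e+07
Difference = 5.12861e+08 - 2.13796e+07 = 4.91481e+08
L_source = 10*log10(4.91481e+08) = 86.915 dB


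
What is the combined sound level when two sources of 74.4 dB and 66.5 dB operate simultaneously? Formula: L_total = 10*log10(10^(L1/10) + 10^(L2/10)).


10^(74.4/10) = 2.75423e+07
10^(66.5/10) = 4.46684e+06
Sum = 2.75423e+07 + 4.46684e+06 = 3.20091e+07
L_total = 10*log10(3.20091e+07) = 75.053 dB


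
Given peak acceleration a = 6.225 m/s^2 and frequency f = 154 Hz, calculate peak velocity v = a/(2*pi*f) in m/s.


omega = 2*pi*f = 2*pi*154 = 967.611 rad/s
v = a / omega = 6.225 / 967.611 = 0.0064334 m/s


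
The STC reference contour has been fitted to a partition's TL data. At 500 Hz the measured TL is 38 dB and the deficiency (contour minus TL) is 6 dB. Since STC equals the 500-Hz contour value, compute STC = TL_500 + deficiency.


By ASTM E413, STC = value of the fitted reference contour at 500 Hz.
Contour value at 500 Hz = TL_500 + deficiency = 38 + 6 = 44
STC = 44
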